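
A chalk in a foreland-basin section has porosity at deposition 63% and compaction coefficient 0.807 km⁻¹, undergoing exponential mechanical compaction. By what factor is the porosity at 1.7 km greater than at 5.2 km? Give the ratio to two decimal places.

φ(z₁)/φ(z₂) = e^(−β·z₁)/e^(−β·z₂) = e^{β(z₂−z₁)}
= exp(0.807 × 3.5) = exp(2.825) = 16.8525

16.85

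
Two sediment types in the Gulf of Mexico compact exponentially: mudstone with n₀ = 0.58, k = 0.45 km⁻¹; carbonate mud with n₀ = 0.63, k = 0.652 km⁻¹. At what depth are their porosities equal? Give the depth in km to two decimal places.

0.41 km

Set n₀ₐ e^(−kₐd) = n₀ᵦ e^(−kᵦd) ⇒ ln(n₀ₐ/n₀ᵦ) = (kₐ − kᵦ)·d
d = ln(0.58/0.63) / (0.45 − 0.652) = -0.0827 / -0.202 = 0.409 km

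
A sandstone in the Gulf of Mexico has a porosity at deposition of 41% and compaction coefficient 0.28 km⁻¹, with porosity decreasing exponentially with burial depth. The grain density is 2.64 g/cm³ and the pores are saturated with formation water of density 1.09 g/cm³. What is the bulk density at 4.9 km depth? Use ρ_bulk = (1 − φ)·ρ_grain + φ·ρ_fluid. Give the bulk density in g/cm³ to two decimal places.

2.48 g/cm³

Porosity at depth: φ = 0.41·exp(−0.28×4.9) = 0.41×0.2536 = 0.1040
Bulk density: ρ_b = (1−φ)ρ_g + φ·ρ_f = 0.8960×2.64 + 0.1040×1.09
       = 2.366 + 0.113 = 2.479 g/cm³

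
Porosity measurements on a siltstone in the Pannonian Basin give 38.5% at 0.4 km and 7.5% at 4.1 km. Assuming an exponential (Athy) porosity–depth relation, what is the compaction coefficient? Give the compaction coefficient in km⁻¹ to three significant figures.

0.442 km⁻¹

Athy: n(Z) = n₀ e^(−kZ) ⇒ n₁/n₂ = e^{k(Z₂−Z₁)} ⇒ k = ln(n₁/n₂)/(Z₂−Z₁)
k = ln(0.385/0.075) / (4.1 − 0.4) = ln(5.133) / 3.7 = 1.6358 / 3.7 = 0.4421 km⁻¹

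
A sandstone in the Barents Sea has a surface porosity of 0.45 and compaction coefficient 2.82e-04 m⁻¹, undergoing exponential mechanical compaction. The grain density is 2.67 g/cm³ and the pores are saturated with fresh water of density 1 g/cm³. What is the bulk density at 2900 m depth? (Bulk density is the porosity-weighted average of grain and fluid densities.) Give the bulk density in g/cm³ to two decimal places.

Working in km (1 km = 1000 m; k in km⁻¹ = k in m⁻¹ × 1000):
Porosity at depth: φ = 0.45·exp(−0.282×2.9) = 0.45×0.4414 = 0.1986
Bulk density: ρ_b = (1−φ)ρ_g + φ·ρ_f = 0.8014×2.67 + 0.1986×1
       = 2.140 + 0.199 = 2.338 g/cm³

2.34 g/cm³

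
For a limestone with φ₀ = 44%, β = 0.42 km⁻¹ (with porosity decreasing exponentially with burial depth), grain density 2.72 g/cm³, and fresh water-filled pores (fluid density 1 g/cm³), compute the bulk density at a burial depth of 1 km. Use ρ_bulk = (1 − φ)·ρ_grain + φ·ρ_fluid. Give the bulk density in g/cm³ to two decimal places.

2.22 g/cm³

Porosity at depth: φ = 0.44·exp(−0.42×1) = 0.44×0.6570 = 0.2891
Bulk density: ρ_b = (1−φ)ρ_g + φ·ρ_f = 0.7109×2.72 + 0.2891×1
       = 1.934 + 0.289 = 2.223 g/cm³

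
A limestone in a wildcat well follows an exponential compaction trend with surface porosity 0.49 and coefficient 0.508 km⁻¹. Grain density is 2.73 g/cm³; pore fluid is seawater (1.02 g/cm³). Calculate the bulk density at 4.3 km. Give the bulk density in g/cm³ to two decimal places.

Porosity at depth: φ = 0.49·exp(−0.508×4.3) = 0.49×0.1125 = 0.0551
Bulk density: ρ_b = (1−φ)ρ_g + φ·ρ_f = 0.9449×2.73 + 0.0551×1.02
       = 2.579 + 0.056 = 2.636 g/cm³

2.64 g/cm³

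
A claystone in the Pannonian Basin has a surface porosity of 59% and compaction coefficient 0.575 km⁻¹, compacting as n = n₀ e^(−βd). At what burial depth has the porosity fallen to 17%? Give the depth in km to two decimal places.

2.16 km

Invert Athy's law: d = ln(n₀/n) / β
d = ln(0.59/0.17) / 0.575 = ln(3.471) / 0.575 = 1.2443 / 0.575 = 2.164 km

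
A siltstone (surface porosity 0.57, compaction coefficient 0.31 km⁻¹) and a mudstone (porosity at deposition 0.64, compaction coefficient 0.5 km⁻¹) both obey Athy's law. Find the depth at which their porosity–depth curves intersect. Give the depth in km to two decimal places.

Set n₀ₐ e^(−βₐd) = n₀ᵦ e^(−βᵦd) ⇒ ln(n₀ₐ/n₀ᵦ) = (βₐ − βᵦ)·d
d = ln(0.57/0.64) / (0.31 − 0.5) = -0.1158 / -0.19 = 0.610 km

0.61 km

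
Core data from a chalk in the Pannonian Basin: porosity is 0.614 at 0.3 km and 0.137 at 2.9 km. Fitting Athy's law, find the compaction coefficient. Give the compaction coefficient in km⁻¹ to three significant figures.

Athy: phi(d) = phi₀ e^(−kd) ⇒ phi₁/phi₂ = e^{k(d₂−d₁)} ⇒ k = ln(phi₁/phi₂)/(d₂−d₁)
k = ln(0.614/0.137) / (2.9 − 0.3) = ln(4.482) / 2.6 = 1.5000 / 2.6 = 0.5769 km⁻¹

0.577 km⁻¹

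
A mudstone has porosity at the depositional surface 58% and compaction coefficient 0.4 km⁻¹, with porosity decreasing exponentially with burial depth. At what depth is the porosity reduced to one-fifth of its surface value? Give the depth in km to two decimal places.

phi/phi₀ = 1/5 ⇒ exp(−β·d) = 1/5 ⇒ d = ln(5) / β
d = 1.6094 / 0.4 = 4.024 km

4.02 km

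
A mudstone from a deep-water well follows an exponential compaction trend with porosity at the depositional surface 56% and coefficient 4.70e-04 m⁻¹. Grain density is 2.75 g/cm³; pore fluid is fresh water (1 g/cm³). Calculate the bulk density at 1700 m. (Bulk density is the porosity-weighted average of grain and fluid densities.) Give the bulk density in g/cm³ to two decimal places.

2.31 g/cm³

Working in km (1 km = 1000 m; k in km⁻¹ = k in m⁻¹ × 1000):
Porosity at depth: n = 0.56·exp(−0.47×1.7) = 0.56×0.4498 = 0.2519
Bulk density: ρ_b = (1−n)ρ_g + n·ρ_f = 0.7481×2.75 + 0.2519×1
       = 2.057 + 0.252 = 2.309 g/cm³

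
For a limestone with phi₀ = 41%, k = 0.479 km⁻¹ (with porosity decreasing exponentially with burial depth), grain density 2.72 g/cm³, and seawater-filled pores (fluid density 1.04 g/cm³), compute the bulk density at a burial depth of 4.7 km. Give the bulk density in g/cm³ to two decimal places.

Porosity at depth: phi = 0.41·exp(−0.479×4.7) = 0.41×0.1053 = 0.0432
Bulk density: ρ_b = (1−phi)ρ_g + phi·ρ_f = 0.9568×2.72 + 0.0432×1.04
       = 2.603 + 0.045 = 2.647 g/cm³

2.65 g/cm³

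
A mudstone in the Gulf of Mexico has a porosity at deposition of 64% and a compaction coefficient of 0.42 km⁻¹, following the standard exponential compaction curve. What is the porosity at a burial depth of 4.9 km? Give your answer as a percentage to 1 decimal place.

φ = φ₀·exp(−c·Z) = 0.64 × exp(−0.42 × 4.9) = 0.64 × exp(−2.058)
  = 0.64 × 0.1277 = 0.0817

8.2%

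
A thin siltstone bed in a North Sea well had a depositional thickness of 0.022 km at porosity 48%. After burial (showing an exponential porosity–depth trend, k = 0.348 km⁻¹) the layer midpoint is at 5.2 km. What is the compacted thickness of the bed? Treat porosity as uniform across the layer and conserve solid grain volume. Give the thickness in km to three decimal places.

0.012 km

Porosity at 5.2 km: phi = 0.48·exp(−0.348×5.2) = 0.0786
Solid-volume conservation: h(1−phi) = h₀(1−phi₀) ⇒ h = h₀·(1−phi₀)/(1−phi)
h = 0.022 × (1 − 0.48)/(1 − 0.0786) = 0.022 × 0.5643 = 0.0124 km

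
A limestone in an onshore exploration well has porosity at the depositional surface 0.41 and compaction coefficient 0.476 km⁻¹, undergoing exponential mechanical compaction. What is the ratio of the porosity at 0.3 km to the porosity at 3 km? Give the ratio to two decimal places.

n(Z₁)/n(Z₂) = e^(−k·Z₁)/e^(−k·Z₂) = e^{k(Z₂−Z₁)}
= exp(0.476 × 2.7) = exp(1.285) = 3.6154

3.62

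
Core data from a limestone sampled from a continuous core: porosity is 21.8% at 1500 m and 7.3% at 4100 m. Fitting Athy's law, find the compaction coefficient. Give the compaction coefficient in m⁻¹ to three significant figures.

Working in km (1 km = 1000 m; β in km⁻¹ = β in m⁻¹ × 1000):
Athy: phi(Z) = phi₀ e^(−βZ) ⇒ phi₁/phi₂ = e^{β(Z₂−Z₁)} ⇒ β = ln(phi₁/phi₂)/(Z₂−Z₁)
β = ln(0.218/0.073) / (4.1 − 1.5) = ln(2.986) / 2.6 = 1.0940 / 2.6 = 0.4208 km⁻¹

0.000421 m⁻¹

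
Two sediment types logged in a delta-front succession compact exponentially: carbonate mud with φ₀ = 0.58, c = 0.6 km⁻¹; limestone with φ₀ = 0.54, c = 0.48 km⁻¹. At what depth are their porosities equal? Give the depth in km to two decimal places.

Set φ₀ₐ e^(−cₐd) = φ₀ᵦ e^(−cᵦd) ⇒ ln(φ₀ₐ/φ₀ᵦ) = (cₐ − cᵦ)·d
d = ln(0.58/0.54) / (0.6 − 0.48) = 0.0715 / 0.12 = 0.595 km

0.60 km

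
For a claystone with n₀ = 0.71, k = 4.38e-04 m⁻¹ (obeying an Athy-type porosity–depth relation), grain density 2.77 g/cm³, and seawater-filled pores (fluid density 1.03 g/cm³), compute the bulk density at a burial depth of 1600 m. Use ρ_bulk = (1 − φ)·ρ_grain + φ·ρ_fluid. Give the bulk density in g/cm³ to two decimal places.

2.16 g/cm³

Working in km (1 km = 1000 m; k in km⁻¹ = k in m⁻¹ × 1000):
Porosity at depth: n = 0.71·exp(−0.438×1.6) = 0.71×0.4962 = 0.3523
Bulk density: ρ_b = (1−n)ρ_g + n·ρ_f = 0.6477×2.77 + 0.3523×1.03
       = 1.794 + 0.363 = 2.157 g/cm³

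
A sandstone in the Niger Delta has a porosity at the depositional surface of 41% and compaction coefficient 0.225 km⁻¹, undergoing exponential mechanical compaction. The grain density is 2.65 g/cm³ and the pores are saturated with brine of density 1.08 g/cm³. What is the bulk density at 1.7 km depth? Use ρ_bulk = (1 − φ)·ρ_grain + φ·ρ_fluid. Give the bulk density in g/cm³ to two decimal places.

Porosity at depth: phi = 0.41·exp(−0.225×1.7) = 0.41×0.6822 = 0.2797
Bulk density: ρ_b = (1−phi)ρ_g + phi·ρ_f = 0.7203×2.65 + 0.2797×1.08
       = 1.909 + 0.302 = 2.211 g/cm³

2.21 g/cm³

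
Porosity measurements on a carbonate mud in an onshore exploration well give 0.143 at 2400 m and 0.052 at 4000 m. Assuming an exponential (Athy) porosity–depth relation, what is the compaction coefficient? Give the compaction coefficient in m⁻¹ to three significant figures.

Working in km (1 km = 1000 m; β in km⁻¹ = β in m⁻¹ × 1000):
Athy: φ(d) = φ₀ e^(−βd) ⇒ φ₁/φ₂ = e^{β(d₂−d₁)} ⇒ β = ln(φ₁/φ₂)/(d₂−d₁)
β = ln(0.143/0.052) / (4 − 2.4) = ln(2.75) / 1.6 = 1.0116 / 1.6 = 0.6323 km⁻¹

0.000632 m⁻¹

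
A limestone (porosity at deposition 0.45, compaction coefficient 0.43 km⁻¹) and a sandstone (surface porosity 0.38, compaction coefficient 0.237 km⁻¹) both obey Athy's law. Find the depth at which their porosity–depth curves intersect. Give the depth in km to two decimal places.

Set φ₀ₐ e^(−cₐd) = φ₀ᵦ e^(−cᵦd) ⇒ ln(φ₀ₐ/φ₀ᵦ) = (cₐ − cᵦ)·d
d = ln(0.45/0.38) / (0.43 − 0.237) = 0.1691 / 0.193 = 0.876 km

0.88 km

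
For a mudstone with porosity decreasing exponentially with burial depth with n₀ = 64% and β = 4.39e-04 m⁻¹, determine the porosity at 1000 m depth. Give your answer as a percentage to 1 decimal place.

41.3%

Working in km (1 km = 1000 m; β in km⁻¹ = β in m⁻¹ × 1000):
n = n₀·exp(−β·Z) = 0.64 × exp(−0.439 × 1) = 0.64 × exp(−0.439)
  = 0.64 × 0.6447 = 0.4126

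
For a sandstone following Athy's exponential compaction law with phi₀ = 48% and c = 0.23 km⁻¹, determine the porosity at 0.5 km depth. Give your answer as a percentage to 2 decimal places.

42.79%

phi = phi₀·exp(−c·z) = 0.48 × exp(−0.23 × 0.5) = 0.48 × exp(−0.115)
  = 0.48 × 0.8914 = 0.4279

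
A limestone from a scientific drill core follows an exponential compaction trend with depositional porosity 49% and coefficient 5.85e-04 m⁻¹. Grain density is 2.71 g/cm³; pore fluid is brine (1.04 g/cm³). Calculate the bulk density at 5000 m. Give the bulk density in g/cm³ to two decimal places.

2.67 g/cm³

Working in km (1 km = 1000 m; k in km⁻¹ = k in m⁻¹ × 1000):
Porosity at depth: φ = 0.49·exp(−0.585×5) = 0.49×0.0537 = 0.0263
Bulk density: ρ_b = (1−φ)ρ_g + φ·ρ_f = 0.9737×2.71 + 0.0263×1.04
       = 2.639 + 0.027 = 2.666 g/cm³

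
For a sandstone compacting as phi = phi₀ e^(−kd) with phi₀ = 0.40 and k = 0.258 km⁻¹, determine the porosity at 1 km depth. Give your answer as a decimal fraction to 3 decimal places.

0.309

phi = phi₀·exp(−k·d) = 0.4 × exp(−0.258 × 1) = 0.4 × exp(−0.258)
  = 0.4 × 0.7726 = 0.3090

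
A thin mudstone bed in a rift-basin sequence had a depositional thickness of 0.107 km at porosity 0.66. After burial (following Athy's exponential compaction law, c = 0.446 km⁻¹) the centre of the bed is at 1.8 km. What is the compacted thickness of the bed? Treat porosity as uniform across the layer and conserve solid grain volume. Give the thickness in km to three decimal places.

0.052 km

Porosity at 1.8 km: phi = 0.66·exp(−0.446×1.8) = 0.2957
Solid-volume conservation: h(1−phi) = h₀(1−phi₀) ⇒ h = h₀·(1−phi₀)/(1−phi)
h = 0.107 × (1 − 0.66)/(1 − 0.2957) = 0.107 × 0.4828 = 0.0517 km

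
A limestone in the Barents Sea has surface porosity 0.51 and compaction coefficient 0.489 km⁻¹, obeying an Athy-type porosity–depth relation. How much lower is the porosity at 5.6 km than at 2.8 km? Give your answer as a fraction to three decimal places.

0.097

φ(2.8) = 0.51·e^(−0.489×2.8) = 0.1297
φ(5.6) = 0.51·e^(−0.489×5.6) = 0.0330
Δφ = 0.1297 − 0.0330 = 0.0967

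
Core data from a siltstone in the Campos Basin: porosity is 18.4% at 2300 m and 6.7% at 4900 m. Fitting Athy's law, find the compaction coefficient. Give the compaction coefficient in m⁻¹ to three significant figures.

0.000389 m⁻¹

Working in km (1 km = 1000 m; c in km⁻¹ = c in m⁻¹ × 1000):
Athy: n(Z) = n₀ e^(−cZ) ⇒ n₁/n₂ = e^{c(Z₂−Z₁)} ⇒ c = ln(n₁/n₂)/(Z₂−Z₁)
c = ln(0.184/0.067) / (4.9 − 2.3) = ln(2.746) / 2.6 = 1.0102 / 2.6 = 0.3886 km⁻¹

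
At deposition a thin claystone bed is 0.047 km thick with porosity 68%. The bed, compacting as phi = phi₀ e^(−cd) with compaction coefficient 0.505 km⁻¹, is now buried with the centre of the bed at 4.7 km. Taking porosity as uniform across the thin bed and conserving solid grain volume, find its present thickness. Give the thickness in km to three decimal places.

Porosity at 4.7 km: phi = 0.68·exp(−0.505×4.7) = 0.0633
Solid-volume conservation: h(1−phi) = h₀(1−phi₀) ⇒ h = h₀·(1−phi₀)/(1−phi)
h = 0.047 × (1 − 0.68)/(1 − 0.0633) = 0.047 × 0.3416 = 0.0161 km

0.016 km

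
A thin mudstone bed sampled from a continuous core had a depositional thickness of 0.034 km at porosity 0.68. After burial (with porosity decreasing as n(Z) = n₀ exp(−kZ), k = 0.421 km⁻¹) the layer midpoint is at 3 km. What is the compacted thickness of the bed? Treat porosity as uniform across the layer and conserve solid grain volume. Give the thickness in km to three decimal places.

0.013 km

Porosity at 3 km: n = 0.68·exp(−0.421×3) = 0.1923
Solid-volume conservation: h(1−n) = h₀(1−n₀) ⇒ h = h₀·(1−n₀)/(1−n)
h = 0.034 × (1 − 0.68)/(1 − 0.1923) = 0.034 × 0.3962 = 0.0135 km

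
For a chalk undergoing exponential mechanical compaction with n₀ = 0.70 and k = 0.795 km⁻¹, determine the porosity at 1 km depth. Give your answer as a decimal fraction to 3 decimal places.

0.316

n = n₀·exp(−k·d) = 0.7 × exp(−0.795 × 1) = 0.7 × exp(−0.795)
  = 0.7 × 0.4516 = 0.3161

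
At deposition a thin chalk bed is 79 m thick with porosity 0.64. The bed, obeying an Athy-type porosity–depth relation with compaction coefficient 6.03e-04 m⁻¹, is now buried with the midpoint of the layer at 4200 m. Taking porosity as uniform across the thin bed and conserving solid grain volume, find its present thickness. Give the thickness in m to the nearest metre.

30 m

Working in km (1 km = 1000 m; k in km⁻¹ = k in m⁻¹ × 1000):
Porosity at 4.2 km: φ = 0.64·exp(−0.603×4.2) = 0.0508
Solid-volume conservation: h(1−φ) = h₀(1−φ₀) ⇒ h = h₀·(1−φ₀)/(1−φ)
h = 0.079 × (1 − 0.64)/(1 − 0.0508) = 0.079 × 0.3793 = 0.0300 km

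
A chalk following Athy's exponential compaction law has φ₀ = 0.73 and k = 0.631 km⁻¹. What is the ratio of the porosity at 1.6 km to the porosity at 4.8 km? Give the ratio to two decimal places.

7.53

φ(d₁)/φ(d₂) = e^(−k·d₁)/e^(−k·d₂) = e^{k(d₂−d₁)}
= exp(0.631 × 3.2) = exp(2.019) = 7.5323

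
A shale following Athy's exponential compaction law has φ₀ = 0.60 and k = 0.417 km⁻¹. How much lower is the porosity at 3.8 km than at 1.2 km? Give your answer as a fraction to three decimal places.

φ(1.2) = 0.6·e^(−0.417×1.2) = 0.3638
φ(3.8) = 0.6·e^(−0.417×3.8) = 0.1230
Δφ = 0.3638 − 0.1230 = 0.2408

0.241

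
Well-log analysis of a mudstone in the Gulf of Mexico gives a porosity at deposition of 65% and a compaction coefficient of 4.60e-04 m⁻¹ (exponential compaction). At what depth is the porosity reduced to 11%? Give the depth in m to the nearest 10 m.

3860 m

Working in km (1 km = 1000 m; c in km⁻¹ = c in m⁻¹ × 1000):
Invert Athy's law: d = ln(n₀/n) / c
d = ln(0.65/0.11) / 0.46 = ln(5.909) / 0.46 = 1.7765 / 0.46 = 3.862 km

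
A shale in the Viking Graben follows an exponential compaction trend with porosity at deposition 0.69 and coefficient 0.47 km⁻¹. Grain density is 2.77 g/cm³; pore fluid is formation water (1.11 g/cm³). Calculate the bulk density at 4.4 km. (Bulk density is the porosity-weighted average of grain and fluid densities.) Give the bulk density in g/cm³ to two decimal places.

Porosity at depth: φ = 0.69·exp(−0.47×4.4) = 0.69×0.1264 = 0.0872
Bulk density: ρ_b = (1−φ)ρ_g + φ·ρ_f = 0.9128×2.77 + 0.0872×1.11
       = 2.528 + 0.097 = 2.625 g/cm³

2.63 g/cm³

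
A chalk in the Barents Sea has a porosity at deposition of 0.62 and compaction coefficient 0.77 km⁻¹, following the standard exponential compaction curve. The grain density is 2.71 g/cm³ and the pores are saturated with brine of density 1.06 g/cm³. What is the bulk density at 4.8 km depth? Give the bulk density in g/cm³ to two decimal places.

Porosity at depth: n = 0.62·exp(−0.77×4.8) = 0.62×0.0248 = 0.0154
Bulk density: ρ_b = (1−n)ρ_g + n·ρ_f = 0.9846×2.71 + 0.0154×1.06
       = 2.668 + 0.016 = 2.685 g/cm³

2.68 g/cm³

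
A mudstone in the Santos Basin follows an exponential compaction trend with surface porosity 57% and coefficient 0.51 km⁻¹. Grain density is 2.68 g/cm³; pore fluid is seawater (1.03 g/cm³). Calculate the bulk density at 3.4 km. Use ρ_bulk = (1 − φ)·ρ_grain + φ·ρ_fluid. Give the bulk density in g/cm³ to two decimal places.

Porosity at depth: φ = 0.57·exp(−0.51×3.4) = 0.57×0.1766 = 0.1006
Bulk density: ρ_b = (1−φ)ρ_g + φ·ρ_f = 0.8994×2.68 + 0.1006×1.03
       = 2.410 + 0.104 = 2.514 g/cm³

2.51 g/cm³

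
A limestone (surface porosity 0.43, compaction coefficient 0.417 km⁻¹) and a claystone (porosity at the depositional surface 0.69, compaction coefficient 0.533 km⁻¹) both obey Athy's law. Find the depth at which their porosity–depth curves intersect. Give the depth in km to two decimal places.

4.08 km

Set phi₀ₐ e^(−kₐZ) = phi₀ᵦ e^(−kᵦZ) ⇒ ln(phi₀ₐ/phi₀ᵦ) = (kₐ − kᵦ)·Z
Z = ln(0.43/0.69) / (0.417 − 0.533) = -0.4729 / -0.116 = 4.077 km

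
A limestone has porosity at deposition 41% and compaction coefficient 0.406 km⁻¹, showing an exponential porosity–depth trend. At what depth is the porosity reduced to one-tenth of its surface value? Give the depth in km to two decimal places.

5.67 km

phi/phi₀ = 1/10 ⇒ exp(−k·z) = 1/10 ⇒ z = ln(10) / k
z = 2.3026 / 0.406 = 5.671 km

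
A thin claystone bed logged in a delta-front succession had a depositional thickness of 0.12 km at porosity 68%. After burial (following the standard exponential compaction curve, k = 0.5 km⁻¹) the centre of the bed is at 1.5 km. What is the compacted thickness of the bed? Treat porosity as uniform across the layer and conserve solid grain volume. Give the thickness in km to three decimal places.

0.057 km

Porosity at 1.5 km: phi = 0.68·exp(−0.5×1.5) = 0.3212
Solid-volume conservation: h(1−phi) = h₀(1−phi₀) ⇒ h = h₀·(1−phi₀)/(1−phi)
h = 0.12 × (1 − 0.68)/(1 − 0.3212) = 0.12 × 0.4714 = 0.0566 km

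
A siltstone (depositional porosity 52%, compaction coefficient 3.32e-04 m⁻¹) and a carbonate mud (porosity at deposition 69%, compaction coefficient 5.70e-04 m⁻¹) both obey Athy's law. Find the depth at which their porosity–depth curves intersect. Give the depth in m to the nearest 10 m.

Working in km (1 km = 1000 m; k in km⁻¹ = k in m⁻¹ × 1000):
Set n₀ₐ e^(−kₐz) = n₀ᵦ e^(−kᵦz) ⇒ ln(n₀ₐ/n₀ᵦ) = (kₐ − kᵦ)·z
z = ln(0.52/0.69) / (0.332 − 0.57) = -0.2829 / -0.238 = 1.188 km

1190 m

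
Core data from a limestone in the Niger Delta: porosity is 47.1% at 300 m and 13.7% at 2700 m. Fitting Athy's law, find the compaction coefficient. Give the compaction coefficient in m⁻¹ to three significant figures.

Working in km (1 km = 1000 m; k in km⁻¹ = k in m⁻¹ × 1000):
Athy: phi(d) = phi₀ e^(−kd) ⇒ phi₁/phi₂ = e^{k(d₂−d₁)} ⇒ k = ln(phi₁/phi₂)/(d₂−d₁)
k = ln(0.471/0.137) / (2.7 − 0.3) = ln(3.438) / 2.4 = 1.2349 / 2.4 = 0.5145 km⁻¹

0.000515 m⁻¹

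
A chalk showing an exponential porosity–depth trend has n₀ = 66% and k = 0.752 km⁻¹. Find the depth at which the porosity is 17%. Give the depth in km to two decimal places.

1.80 km

Invert Athy's law: d = ln(n₀/n) / k
d = ln(0.66/0.17) / 0.752 = ln(3.882) / 0.752 = 1.3564 / 0.752 = 1.804 km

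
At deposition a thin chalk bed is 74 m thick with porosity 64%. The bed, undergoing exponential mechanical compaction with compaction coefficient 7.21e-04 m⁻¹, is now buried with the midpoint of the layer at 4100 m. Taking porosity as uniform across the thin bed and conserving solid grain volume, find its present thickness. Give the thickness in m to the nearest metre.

Working in km (1 km = 1000 m; k in km⁻¹ = k in m⁻¹ × 1000):
Porosity at 4.1 km: phi = 0.64·exp(−0.721×4.1) = 0.0333
Solid-volume conservation: h(1−phi) = h₀(1−phi₀) ⇒ h = h₀·(1−phi₀)/(1−phi)
h = 0.074 × (1 − 0.64)/(1 − 0.0333) = 0.074 × 0.3724 = 0.0276 km

28 m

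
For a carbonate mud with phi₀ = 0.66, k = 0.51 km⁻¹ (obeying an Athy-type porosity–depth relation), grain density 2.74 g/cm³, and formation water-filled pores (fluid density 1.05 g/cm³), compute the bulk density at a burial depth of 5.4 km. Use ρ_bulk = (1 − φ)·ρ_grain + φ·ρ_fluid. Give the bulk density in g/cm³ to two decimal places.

Porosity at depth: phi = 0.66·exp(−0.51×5.4) = 0.66×0.0637 = 0.0420
Bulk density: ρ_b = (1−phi)ρ_g + phi·ρ_f = 0.9580×2.74 + 0.0420×1.05
       = 2.625 + 0.044 = 2.669 g/cm³

2.67 g/cm³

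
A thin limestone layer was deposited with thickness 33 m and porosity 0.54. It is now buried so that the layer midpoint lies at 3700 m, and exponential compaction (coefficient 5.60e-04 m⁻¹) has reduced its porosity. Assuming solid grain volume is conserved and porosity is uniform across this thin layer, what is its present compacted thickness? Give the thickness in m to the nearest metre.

16 m

Working in km (1 km = 1000 m; β in km⁻¹ = β in m⁻¹ × 1000):
Porosity at 3.7 km: phi = 0.54·exp(−0.56×3.7) = 0.0680
Solid-volume conservation: h(1−phi) = h₀(1−phi₀) ⇒ h = h₀·(1−phi₀)/(1−phi)
h = 0.033 × (1 − 0.54)/(1 − 0.0680) = 0.033 × 0.4936 = 0.0163 km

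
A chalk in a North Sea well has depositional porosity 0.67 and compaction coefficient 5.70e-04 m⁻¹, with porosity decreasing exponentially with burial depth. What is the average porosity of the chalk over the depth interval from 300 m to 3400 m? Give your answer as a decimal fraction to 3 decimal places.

Working in km (1 km = 1000 m; β in km⁻¹ = β in m⁻¹ × 1000):
⟨φ⟩ = (1/(Z₂−Z₁)) ∫ φ₀ e^(−βZ) dZ = φ₀·(e^(−β·Z₁) − e^(−β·Z₂)) / (β·(Z₂−Z₁))
e^(−0.57×0.3) = 0.8428; e^(−0.57×3.4) = 0.1440
⟨φ⟩ = 0.67 × (0.8428 − 0.1440) / (0.57 × 3.1) = 0.67 × 0.3955 = 0.2650

0.265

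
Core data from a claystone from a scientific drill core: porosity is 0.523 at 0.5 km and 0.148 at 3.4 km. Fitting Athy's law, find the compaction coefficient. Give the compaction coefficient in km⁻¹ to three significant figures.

0.435 km⁻¹

Athy: φ(Z) = φ₀ e^(−cZ) ⇒ φ₁/φ₂ = e^{c(Z₂−Z₁)} ⇒ c = ln(φ₁/φ₂)/(Z₂−Z₁)
c = ln(0.523/0.148) / (3.4 − 0.5) = ln(3.534) / 2.9 = 1.2624 / 2.9 = 0.4353 km⁻¹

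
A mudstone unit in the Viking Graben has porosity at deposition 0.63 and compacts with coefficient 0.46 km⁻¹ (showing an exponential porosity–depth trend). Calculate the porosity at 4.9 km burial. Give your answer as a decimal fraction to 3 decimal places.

φ = φ₀·exp(−c·z) = 0.63 × exp(−0.46 × 4.9) = 0.63 × exp(−2.254)
  = 0.63 × 0.1050 = 0.0661

0.066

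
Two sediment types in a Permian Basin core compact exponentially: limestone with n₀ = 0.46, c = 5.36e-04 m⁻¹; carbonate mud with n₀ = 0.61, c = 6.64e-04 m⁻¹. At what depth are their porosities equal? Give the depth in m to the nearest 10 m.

2200 m

Working in km (1 km = 1000 m; c in km⁻¹ = c in m⁻¹ × 1000):
Set n₀ₐ e^(−cₐz) = n₀ᵦ e^(−cᵦz) ⇒ ln(n₀ₐ/n₀ᵦ) = (cₐ − cᵦ)·z
z = ln(0.46/0.61) / (0.536 − 0.664) = -0.2822 / -0.128 = 2.205 km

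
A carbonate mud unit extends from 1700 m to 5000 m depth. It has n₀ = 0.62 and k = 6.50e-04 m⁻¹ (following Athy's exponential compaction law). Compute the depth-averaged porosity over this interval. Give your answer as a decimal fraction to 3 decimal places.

Working in km (1 km = 1000 m; k in km⁻¹ = k in m⁻¹ × 1000):
⟨n⟩ = (1/(Z₂−Z₁)) ∫ n₀ e^(−kZ) dZ = n₀·(e^(−k·Z₁) − e^(−k·Z₂)) / (k·(Z₂−Z₁))
e^(−0.65×1.7) = 0.3312; e^(−0.65×5) = 0.0388
⟨n⟩ = 0.62 × (0.3312 − 0.0388) / (0.65 × 3.3) = 0.62 × 0.1363 = 0.0845

0.085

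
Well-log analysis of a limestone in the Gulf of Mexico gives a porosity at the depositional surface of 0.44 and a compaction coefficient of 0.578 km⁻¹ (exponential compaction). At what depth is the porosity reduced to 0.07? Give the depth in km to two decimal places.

3.18 km

Invert Athy's law: z = ln(φ₀/φ) / β
z = ln(0.44/0.07) / 0.578 = ln(6.286) / 0.578 = 1.8383 / 0.578 = 3.180 km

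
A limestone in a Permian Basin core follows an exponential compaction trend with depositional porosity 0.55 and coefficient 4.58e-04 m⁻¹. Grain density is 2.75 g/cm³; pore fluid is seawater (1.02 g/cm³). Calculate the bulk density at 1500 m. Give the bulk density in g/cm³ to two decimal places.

2.27 g/cm³

Working in km (1 km = 1000 m; k in km⁻¹ = k in m⁻¹ × 1000):
Porosity at depth: n = 0.55·exp(−0.458×1.5) = 0.55×0.5031 = 0.2767
Bulk density: ρ_b = (1−n)ρ_g + n·ρ_f = 0.7233×2.75 + 0.2767×1.02
       = 1.989 + 0.282 = 2.271 g/cm³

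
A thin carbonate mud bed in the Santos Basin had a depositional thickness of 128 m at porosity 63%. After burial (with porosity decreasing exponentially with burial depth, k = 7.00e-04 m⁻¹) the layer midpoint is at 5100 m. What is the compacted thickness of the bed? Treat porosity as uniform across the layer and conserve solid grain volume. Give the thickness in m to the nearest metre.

48 m

Working in km (1 km = 1000 m; k in km⁻¹ = k in m⁻¹ × 1000):
Porosity at 5.1 km: phi = 0.63·exp(−0.7×5.1) = 0.0177
Solid-volume conservation: h(1−phi) = h₀(1−phi₀) ⇒ h = h₀·(1−phi₀)/(1−phi)
h = 0.128 × (1 − 0.63)/(1 − 0.0177) = 0.128 × 0.3767 = 0.0482 km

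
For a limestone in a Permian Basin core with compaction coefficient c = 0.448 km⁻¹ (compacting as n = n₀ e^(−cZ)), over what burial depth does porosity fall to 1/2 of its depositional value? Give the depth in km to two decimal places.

n/n₀ = 1/2 ⇒ exp(−c·Z) = 1/2 ⇒ Z = ln(2) / c
Z = 0.6931 / 0.448 = 1.547 km

1.55 km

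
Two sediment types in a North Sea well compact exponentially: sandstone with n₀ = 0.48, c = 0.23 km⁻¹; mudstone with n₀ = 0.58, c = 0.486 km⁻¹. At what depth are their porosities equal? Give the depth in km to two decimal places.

0.74 km

Set n₀ₐ e^(−cₐz) = n₀ᵦ e^(−cᵦz) ⇒ ln(n₀ₐ/n₀ᵦ) = (cₐ − cᵦ)·z
z = ln(0.48/0.58) / (0.23 − 0.486) = -0.1892 / -0.256 = 0.739 km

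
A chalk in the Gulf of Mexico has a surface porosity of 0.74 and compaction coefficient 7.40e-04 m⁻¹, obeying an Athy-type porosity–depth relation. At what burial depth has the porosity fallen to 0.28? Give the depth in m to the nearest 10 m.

1310 m

Working in km (1 km = 1000 m; k in km⁻¹ = k in m⁻¹ × 1000):
Invert Athy's law: d = ln(φ₀/φ) / k
d = ln(0.74/0.28) / 0.74 = ln(2.643) / 0.74 = 0.9719 / 0.74 = 1.313 km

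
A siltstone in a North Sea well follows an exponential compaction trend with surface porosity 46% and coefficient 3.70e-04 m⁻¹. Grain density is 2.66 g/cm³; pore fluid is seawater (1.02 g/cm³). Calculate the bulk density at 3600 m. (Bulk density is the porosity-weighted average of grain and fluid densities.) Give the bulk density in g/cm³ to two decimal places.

Working in km (1 km = 1000 m; k in km⁻¹ = k in m⁻¹ × 1000):
Porosity at depth: phi = 0.46·exp(−0.37×3.6) = 0.46×0.2639 = 0.1214
Bulk density: ρ_b = (1−phi)ρ_g + phi·ρ_f = 0.8786×2.66 + 0.1214×1.02
       = 2.337 + 0.124 = 2.461 g/cm³

2.46 g/cm³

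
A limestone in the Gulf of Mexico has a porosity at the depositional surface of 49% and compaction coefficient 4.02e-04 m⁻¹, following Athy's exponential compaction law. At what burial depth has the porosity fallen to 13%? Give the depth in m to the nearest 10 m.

Working in km (1 km = 1000 m; k in km⁻¹ = k in m⁻¹ × 1000):
Invert Athy's law: d = ln(φ₀/φ) / k
d = ln(0.49/0.13) / 0.402 = ln(3.769) / 0.402 = 1.3269 / 0.402 = 3.301 km

3300 m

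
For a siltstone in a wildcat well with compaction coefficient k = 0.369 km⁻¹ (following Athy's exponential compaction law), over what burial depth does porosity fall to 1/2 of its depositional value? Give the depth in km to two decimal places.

n/n₀ = 1/2 ⇒ exp(−k·d) = 1/2 ⇒ d = ln(2) / k
d = 0.6931 / 0.369 = 1.878 km

1.88 km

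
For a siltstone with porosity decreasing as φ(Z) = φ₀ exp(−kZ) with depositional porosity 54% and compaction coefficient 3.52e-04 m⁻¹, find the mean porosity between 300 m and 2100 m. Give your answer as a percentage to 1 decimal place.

Working in km (1 km = 1000 m; k in km⁻¹ = k in m⁻¹ × 1000):
⟨φ⟩ = (1/(Z₂−Z₁)) ∫ φ₀ e^(−kZ) dZ = φ₀·(e^(−k·Z₁) − e^(−k·Z₂)) / (k·(Z₂−Z₁))
e^(−0.352×0.3) = 0.8998; e^(−0.352×2.1) = 0.4775
⟨φ⟩ = 0.54 × (0.8998 − 0.4775) / (0.352 × 1.8) = 0.54 × 0.6665 = 0.3599

36.0%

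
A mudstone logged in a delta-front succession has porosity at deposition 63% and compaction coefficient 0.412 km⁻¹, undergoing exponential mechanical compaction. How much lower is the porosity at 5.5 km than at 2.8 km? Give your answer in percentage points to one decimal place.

13.3 percentage points

n(2.8) = 0.63·e^(−0.412×2.8) = 0.1988
n(5.5) = 0.63·e^(−0.412×5.5) = 0.0653
Δn = 0.1988 − 0.0653 = 0.1334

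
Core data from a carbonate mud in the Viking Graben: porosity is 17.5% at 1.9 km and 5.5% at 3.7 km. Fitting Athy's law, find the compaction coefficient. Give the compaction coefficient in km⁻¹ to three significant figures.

Athy: phi(z) = phi₀ e^(−cz) ⇒ phi₁/phi₂ = e^{c(z₂−z₁)} ⇒ c = ln(phi₁/phi₂)/(z₂−z₁)
c = ln(0.175/0.055) / (3.7 − 1.9) = ln(3.182) / 1.8 = 1.1575 / 1.8 = 0.643 km⁻¹

0.643 km⁻¹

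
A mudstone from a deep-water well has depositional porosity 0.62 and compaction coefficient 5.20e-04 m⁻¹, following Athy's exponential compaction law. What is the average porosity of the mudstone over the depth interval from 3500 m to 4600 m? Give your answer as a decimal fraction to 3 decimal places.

0.077

Working in km (1 km = 1000 m; c in km⁻¹ = c in m⁻¹ × 1000):
⟨phi⟩ = (1/(Z₂−Z₁)) ∫ phi₀ e^(−cZ) dZ = phi₀·(e^(−c·Z₁) − e^(−c·Z₂)) / (c·(Z₂−Z₁))
e^(−0.52×3.5) = 0.1620; e^(−0.52×4.6) = 0.0914
⟨phi⟩ = 0.62 × (0.1620 − 0.0914) / (0.52 × 1.1) = 0.62 × 0.1234 = 0.0765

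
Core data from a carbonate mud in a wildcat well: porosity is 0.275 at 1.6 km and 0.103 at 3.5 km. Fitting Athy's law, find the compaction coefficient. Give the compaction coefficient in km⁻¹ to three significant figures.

Athy: phi(d) = phi₀ e^(−βd) ⇒ phi₁/phi₂ = e^{β(d₂−d₁)} ⇒ β = ln(phi₁/phi₂)/(d₂−d₁)
β = ln(0.275/0.103) / (3.5 − 1.6) = ln(2.67) / 1.9 = 0.9820 / 1.9 = 0.5169 km⁻¹

0.517 km⁻¹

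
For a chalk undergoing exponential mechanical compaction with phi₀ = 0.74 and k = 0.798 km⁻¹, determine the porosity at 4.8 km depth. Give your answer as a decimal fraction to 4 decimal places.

0.0161

phi = phi₀·exp(−k·d) = 0.74 × exp(−0.798 × 4.8) = 0.74 × exp(−3.83)
  = 0.74 × 0.0217 = 0.0161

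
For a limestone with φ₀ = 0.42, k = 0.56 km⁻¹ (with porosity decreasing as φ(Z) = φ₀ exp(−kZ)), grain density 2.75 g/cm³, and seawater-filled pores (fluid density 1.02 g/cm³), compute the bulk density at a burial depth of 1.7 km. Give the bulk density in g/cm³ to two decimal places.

2.47 g/cm³

Porosity at depth: φ = 0.42·exp(−0.56×1.7) = 0.42×0.3860 = 0.1621
Bulk density: ρ_b = (1−φ)ρ_g + φ·ρ_f = 0.8379×2.75 + 0.1621×1.02
       = 2.304 + 0.165 = 2.470 g/cm³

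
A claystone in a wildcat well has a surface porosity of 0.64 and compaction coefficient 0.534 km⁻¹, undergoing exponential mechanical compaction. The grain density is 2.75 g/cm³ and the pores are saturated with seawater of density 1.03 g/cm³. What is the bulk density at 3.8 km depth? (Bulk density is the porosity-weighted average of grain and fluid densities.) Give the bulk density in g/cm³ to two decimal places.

2.61 g/cm³

Porosity at depth: phi = 0.64·exp(−0.534×3.8) = 0.64×0.1314 = 0.0841
Bulk density: ρ_b = (1−phi)ρ_g + phi·ρ_f = 0.9159×2.75 + 0.0841×1.03
       = 2.519 + 0.087 = 2.605 g/cm³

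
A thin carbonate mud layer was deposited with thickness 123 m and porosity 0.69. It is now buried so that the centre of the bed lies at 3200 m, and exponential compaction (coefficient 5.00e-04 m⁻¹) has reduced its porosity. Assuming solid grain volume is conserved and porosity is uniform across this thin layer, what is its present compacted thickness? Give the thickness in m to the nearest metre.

Working in km (1 km = 1000 m; c in km⁻¹ = c in m⁻¹ × 1000):
Porosity at 3.2 km: n = 0.69·exp(−0.5×3.2) = 0.1393
Solid-volume conservation: h(1−n) = h₀(1−n₀) ⇒ h = h₀·(1−n₀)/(1−n)
h = 0.123 × (1 − 0.69)/(1 − 0.1393) = 0.123 × 0.3602 = 0.0443 km

44 m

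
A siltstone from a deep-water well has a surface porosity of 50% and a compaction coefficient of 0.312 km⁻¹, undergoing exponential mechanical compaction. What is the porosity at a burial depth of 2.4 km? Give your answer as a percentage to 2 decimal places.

n = n₀·exp(−k·Z) = 0.5 × exp(−0.312 × 2.4) = 0.5 × exp(−0.7488)
  = 0.5 × 0.4729 = 0.2365

23.65%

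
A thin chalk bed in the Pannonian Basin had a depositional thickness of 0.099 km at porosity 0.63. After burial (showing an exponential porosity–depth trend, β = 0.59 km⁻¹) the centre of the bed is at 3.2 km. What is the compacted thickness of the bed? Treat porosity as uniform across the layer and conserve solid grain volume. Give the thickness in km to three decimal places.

0.040 km

Porosity at 3.2 km: φ = 0.63·exp(−0.59×3.2) = 0.0954
Solid-volume conservation: h(1−φ) = h₀(1−φ₀) ⇒ h = h₀·(1−φ₀)/(1−φ)
h = 0.099 × (1 − 0.63)/(1 − 0.0954) = 0.099 × 0.4090 = 0.0405 km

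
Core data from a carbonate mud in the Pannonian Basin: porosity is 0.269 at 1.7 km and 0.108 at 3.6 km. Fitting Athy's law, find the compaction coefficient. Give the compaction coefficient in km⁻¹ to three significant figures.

0.480 km⁻¹

Athy: φ(Z) = φ₀ e^(−βZ) ⇒ φ₁/φ₂ = e^{β(Z₂−Z₁)} ⇒ β = ln(φ₁/φ₂)/(Z₂−Z₁)
β = ln(0.269/0.108) / (3.6 − 1.7) = ln(2.491) / 1.9 = 0.9126 / 1.9 = 0.4803 km⁻¹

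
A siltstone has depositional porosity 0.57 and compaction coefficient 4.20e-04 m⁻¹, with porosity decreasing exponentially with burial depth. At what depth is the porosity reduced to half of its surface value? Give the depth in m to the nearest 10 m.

Working in km (1 km = 1000 m; k in km⁻¹ = k in m⁻¹ × 1000):
n/n₀ = 1/2 ⇒ exp(−k·z) = 1/2 ⇒ z = ln(2) / k
z = 0.6931 / 0.42 = 1.650 km

1650 m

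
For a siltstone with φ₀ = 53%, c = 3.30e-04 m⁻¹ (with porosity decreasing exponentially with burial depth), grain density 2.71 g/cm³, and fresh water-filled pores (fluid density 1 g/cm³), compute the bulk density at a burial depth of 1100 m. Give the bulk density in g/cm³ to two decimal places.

2.08 g/cm³

Working in km (1 km = 1000 m; c in km⁻¹ = c in m⁻¹ × 1000):
Porosity at depth: φ = 0.53·exp(−0.33×1.1) = 0.53×0.6956 = 0.3687
Bulk density: ρ_b = (1−φ)ρ_g + φ·ρ_f = 0.6313×2.71 + 0.3687×1
       = 1.711 + 0.369 = 2.080 g/cm³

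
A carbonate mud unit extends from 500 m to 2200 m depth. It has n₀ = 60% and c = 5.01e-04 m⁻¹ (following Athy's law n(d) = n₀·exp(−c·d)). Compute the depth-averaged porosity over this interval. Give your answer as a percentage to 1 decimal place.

31.4%

Working in km (1 km = 1000 m; c in km⁻¹ = c in m⁻¹ × 1000):
⟨n⟩ = (1/(d₂−d₁)) ∫ n₀ e^(−cd) dd = n₀·(e^(−c·d₁) − e^(−c·d₂)) / (c·(d₂−d₁))
e^(−0.501×0.5) = 0.7784; e^(−0.501×2.2) = 0.3321
⟨n⟩ = 0.6 × (0.7784 − 0.3321) / (0.501 × 1.7) = 0.6 × 0.5240 = 0.3144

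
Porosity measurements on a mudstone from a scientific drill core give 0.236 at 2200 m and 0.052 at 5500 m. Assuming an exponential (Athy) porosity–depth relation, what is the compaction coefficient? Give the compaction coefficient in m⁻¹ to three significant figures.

0.000458 m⁻¹

Working in km (1 km = 1000 m; c in km⁻¹ = c in m⁻¹ × 1000):
Athy: φ(d) = φ₀ e^(−cd) ⇒ φ₁/φ₂ = e^{c(d₂−d₁)} ⇒ c = ln(φ₁/φ₂)/(d₂−d₁)
c = ln(0.236/0.052) / (5.5 − 2.2) = ln(4.538) / 3.3 = 1.5126 / 3.3 = 0.4584 km⁻¹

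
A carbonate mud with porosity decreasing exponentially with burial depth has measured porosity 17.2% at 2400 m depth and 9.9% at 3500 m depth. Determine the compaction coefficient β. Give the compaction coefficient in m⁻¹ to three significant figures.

Working in km (1 km = 1000 m; β in km⁻¹ = β in m⁻¹ × 1000):
Athy: φ(Z) = φ₀ e^(−βZ) ⇒ φ₁/φ₂ = e^{β(Z₂−Z₁)} ⇒ β = ln(φ₁/φ₂)/(Z₂−Z₁)
β = ln(0.172/0.099) / (3.5 − 2.4) = ln(1.737) / 1.1 = 0.5524 / 1.1 = 0.5022 km⁻¹

0.000502 m⁻¹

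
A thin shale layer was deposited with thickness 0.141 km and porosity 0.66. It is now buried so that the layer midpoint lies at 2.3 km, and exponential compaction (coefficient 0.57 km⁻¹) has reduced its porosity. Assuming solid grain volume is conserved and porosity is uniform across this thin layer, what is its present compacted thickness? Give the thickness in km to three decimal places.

Porosity at 2.3 km: n = 0.66·exp(−0.57×2.3) = 0.1779
Solid-volume conservation: h(1−n) = h₀(1−n₀) ⇒ h = h₀·(1−n₀)/(1−n)
h = 0.141 × (1 − 0.66)/(1 − 0.1779) = 0.141 × 0.4136 = 0.0583 km

0.058 km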